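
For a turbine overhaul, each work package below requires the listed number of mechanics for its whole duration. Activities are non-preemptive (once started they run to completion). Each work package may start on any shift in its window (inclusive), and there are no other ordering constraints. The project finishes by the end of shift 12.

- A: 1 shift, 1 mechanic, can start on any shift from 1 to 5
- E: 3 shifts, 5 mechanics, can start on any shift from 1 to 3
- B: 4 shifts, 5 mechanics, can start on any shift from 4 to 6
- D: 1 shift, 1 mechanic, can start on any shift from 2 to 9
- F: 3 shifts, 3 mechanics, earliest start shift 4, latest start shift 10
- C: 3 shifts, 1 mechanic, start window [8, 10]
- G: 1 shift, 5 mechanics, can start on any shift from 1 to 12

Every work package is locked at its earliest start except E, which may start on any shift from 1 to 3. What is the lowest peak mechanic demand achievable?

E@1: s1:11  s2:6  s3:5  s4:8  s5:8  s6:8  s7:5  s8:1  s9:1  s10:1  s11:0  s12:0 → peak 11
E@2: s1:6  s2:6  s3:5  s4:13  s5:8  s6:8  s7:5  s8:1  s9:1  s10:1  s11:0  s12:0 → peak 13
E@3: s1:6  s2:1  s3:5  s4:13  s5:13  s6:8  s7:5  s8:1  s9:1  s10:1  s11:0  s12:0 → peak 13
Best is E@1, peak 11.

11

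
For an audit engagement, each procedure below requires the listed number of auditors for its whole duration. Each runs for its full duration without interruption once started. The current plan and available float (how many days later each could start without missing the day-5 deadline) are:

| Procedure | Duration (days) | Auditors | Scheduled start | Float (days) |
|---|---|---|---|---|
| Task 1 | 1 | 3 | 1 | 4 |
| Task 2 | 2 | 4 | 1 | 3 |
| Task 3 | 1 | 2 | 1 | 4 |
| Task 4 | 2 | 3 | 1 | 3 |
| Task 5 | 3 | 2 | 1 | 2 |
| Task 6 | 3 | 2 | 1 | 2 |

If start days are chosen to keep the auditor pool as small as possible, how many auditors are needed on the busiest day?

7

Early-start (Task 1@1, Task 2@1, Task 3@1, Task 4@1, Task 5@1, Task 6@1) gives peak 16: d1:16  d2:11  d3:4  d4:0  d5:0.
Shift Task 3→2, Task 4→3, Task 5→3, Task 6→3.
Schedule Task 1@1, Task 2@1, Task 3@2, Task 4@3, Task 5@3, Task 6@3: d1:7  d2:6  d3:7  d4:7  d5:4 — peak 7.
Total auditor-days = 31 over 5 days ⇒ peak ≥ ⌈31/5⌉ = 7, so 7 is optimal.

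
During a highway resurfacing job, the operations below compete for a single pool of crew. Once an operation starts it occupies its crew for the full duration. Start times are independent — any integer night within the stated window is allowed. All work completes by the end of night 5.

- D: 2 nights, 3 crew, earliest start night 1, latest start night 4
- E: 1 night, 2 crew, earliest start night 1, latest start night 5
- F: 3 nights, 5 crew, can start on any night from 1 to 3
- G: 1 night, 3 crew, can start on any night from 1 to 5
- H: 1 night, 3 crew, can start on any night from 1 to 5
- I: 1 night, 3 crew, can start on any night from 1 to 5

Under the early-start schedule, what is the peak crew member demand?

Early-start schedule: D@1, E@1, F@1, G@1, H@1, I@1.
Load per night: night 1: 19, night 2: 8, night 3: 5, night 4: 0, night 5: 0.
Peak is 19.

19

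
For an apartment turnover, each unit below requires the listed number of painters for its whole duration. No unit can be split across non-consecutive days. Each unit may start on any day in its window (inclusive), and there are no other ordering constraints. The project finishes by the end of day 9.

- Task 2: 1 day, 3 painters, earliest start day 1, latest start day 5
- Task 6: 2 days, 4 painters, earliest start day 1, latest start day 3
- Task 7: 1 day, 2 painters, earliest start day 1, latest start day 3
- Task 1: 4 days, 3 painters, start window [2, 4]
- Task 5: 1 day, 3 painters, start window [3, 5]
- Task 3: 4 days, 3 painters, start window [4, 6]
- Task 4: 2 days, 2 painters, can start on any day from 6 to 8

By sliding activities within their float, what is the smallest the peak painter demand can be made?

Early-start (Task 2@1, Task 6@1, Task 7@1, Task 1@2, Task 5@3, Task 3@4, Task 4@6) gives peak 9: d1:9  d2:7  d3:6  d4:6  d5:6  d6:5  d7:5  d8:0  d9:0.
Shift Task 6→2, Task 1→4, Task 5→4, Task 3→5, Task 4→8.
Schedule Task 2@1, Task 6@2, Task 7@1, Task 1@4, Task 5@4, Task 3@5, Task 4@8: d1:5  d2:4  d3:4  d4:6  d5:6  d6:6  d7:6  d8:5  d9:2 — peak 6.

6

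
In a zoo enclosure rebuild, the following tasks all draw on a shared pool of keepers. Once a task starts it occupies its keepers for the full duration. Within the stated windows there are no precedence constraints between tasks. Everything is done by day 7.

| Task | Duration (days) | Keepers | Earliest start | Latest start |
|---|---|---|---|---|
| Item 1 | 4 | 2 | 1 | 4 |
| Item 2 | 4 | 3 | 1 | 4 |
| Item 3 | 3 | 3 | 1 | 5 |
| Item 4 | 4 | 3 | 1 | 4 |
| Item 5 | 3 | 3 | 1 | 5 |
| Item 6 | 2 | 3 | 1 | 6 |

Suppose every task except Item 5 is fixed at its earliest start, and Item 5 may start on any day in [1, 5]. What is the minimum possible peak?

14

Item 5@1: d1:17  d2:17  d3:14  d4:8  d5:0  d6:0  d7:0 → peak 17
Item 5@2: d1:14  d2:17  d3:14  d4:11  d5:0  d6:0  d7:0 → peak 17
Item 5@3: d1:14  d2:14  d3:14  d4:11  d5:3  d6:0  d7:0 → peak 14
Item 5@4: d1:14  d2:14  d3:11  d4:11  d5:3  d6:3  d7:0 → peak 14
Item 5@5: d1:14  d2:14  d3:11  d4:8  d5:3  d6:3  d7:3 → peak 14
Best is Item 5@3, peak 14.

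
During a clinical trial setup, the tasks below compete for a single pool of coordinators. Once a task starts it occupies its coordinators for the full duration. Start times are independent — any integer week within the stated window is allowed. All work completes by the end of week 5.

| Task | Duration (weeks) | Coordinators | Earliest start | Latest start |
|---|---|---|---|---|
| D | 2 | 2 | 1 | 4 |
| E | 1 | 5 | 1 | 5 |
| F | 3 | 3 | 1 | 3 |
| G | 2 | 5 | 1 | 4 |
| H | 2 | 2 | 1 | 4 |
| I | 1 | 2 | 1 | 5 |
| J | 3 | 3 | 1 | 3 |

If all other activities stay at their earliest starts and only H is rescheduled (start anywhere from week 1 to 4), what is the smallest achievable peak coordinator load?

20

H@1: w1:22  w2:15  w3:6  w4:0  w5:0 → peak 22
H@2: w1:20  w2:15  w3:8  w4:0  w5:0 → peak 20
H@3: w1:20  w2:13  w3:8  w4:2  w5:0 → peak 20
H@4: w1:20  w2:13  w3:6  w4:2  w5:2 → peak 20
Best is H@2, peak 20.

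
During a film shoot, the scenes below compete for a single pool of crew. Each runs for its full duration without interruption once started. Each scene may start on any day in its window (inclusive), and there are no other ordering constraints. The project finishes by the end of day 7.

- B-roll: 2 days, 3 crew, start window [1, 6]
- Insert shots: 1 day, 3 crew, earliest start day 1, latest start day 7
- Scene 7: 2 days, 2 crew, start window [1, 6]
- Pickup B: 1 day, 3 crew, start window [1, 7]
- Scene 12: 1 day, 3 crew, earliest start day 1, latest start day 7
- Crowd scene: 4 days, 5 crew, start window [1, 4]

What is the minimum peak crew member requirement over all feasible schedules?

7

Early-start (B-roll@1, Insert shots@1, Scene 7@1, Pickup B@1, Scene 12@1, Crowd scene@1) gives peak 19: d1:19  d2:10  d3:5  d4:5  d5:0  d6:0  d7:0.
Shift Scene 7→2, Pickup B→7, Scene 12→7, Crowd scene→3.
Schedule B-roll@1, Insert shots@1, Scene 7@2, Pickup B@7, Scene 12@7, Crowd scene@3: d1:6  d2:5  d3:7  d4:5  d5:5  d6:5  d7:6 — peak 7.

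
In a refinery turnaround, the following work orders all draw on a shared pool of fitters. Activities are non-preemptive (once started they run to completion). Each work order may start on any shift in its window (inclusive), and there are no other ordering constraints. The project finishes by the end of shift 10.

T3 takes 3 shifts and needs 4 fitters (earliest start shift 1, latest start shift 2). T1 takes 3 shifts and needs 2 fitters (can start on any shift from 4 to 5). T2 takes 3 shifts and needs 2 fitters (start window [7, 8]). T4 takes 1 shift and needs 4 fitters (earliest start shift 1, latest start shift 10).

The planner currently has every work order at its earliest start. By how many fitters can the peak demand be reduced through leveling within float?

Early-start peak: s1:8  s2:4  s3:4  s4:2  s5:2  s6:2  s7:2  s8:2  s9:2  s10:0 ⇒ 8.
Leveled (T3@1, T1@4, T2@7, T4@10): s1:4  s2:4  s3:4  s4:2  s5:2  s6:2  s7:2  s8:2  s9:2  s10:4 ⇒ 4.
Reduction 8 − 4 = 4.

4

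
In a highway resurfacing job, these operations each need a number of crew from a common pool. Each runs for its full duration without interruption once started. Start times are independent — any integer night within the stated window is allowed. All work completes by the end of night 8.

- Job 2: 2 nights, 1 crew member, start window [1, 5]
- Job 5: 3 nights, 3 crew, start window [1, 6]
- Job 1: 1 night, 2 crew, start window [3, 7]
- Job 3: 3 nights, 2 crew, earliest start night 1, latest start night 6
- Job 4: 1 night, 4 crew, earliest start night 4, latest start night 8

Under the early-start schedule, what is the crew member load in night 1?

6

At early start, night 1 has: Job 2, Job 5, Job 3.
Demand: 1 + 3 + 2 = 6.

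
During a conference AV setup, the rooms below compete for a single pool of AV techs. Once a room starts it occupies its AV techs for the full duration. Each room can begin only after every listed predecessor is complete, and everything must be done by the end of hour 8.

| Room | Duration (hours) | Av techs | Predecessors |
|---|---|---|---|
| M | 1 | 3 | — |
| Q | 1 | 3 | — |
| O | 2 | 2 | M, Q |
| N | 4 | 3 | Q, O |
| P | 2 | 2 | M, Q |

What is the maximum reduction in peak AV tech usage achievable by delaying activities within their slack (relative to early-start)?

2

Early-start peak: h1:6  h2:4  h3:4  h4:3  h5:3  h6:3  h7:3  h8:0 ⇒ 6.
Leveled (M@1, Q@2, O@3, N@5, P@3): h1:3  h2:3  h3:4  h4:4  h5:3  h6:3  h7:3  h8:3 ⇒ 4.
Reduction 6 − 4 = 2.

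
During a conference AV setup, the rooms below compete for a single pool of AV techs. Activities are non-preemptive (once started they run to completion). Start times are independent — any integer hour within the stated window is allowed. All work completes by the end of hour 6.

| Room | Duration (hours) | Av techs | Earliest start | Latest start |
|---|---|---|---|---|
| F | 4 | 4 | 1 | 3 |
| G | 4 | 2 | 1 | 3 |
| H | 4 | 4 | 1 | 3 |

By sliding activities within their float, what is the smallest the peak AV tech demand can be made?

10

Schedule F@1, G@1, H@1: h1:10  h2:10  h3:10  h4:10  h5:0  h6:0 — peak 10.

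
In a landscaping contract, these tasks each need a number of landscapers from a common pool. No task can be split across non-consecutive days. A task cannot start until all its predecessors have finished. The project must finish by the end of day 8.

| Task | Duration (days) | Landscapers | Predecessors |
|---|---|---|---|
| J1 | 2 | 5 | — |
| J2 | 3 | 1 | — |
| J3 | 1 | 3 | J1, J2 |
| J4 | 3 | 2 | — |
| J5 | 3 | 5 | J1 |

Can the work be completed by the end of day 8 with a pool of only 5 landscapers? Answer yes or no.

The minimum achievable peak is 6; 5 < 6, so no feasible schedule stays within the cap.

no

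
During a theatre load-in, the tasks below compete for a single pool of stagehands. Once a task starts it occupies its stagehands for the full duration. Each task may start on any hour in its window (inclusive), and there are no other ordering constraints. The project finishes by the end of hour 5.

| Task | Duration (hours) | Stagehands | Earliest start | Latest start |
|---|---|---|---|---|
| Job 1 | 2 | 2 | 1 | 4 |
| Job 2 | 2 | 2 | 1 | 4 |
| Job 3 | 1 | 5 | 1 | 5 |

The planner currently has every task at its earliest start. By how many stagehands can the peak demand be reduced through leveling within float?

4

Early-start peak: h1:9  h2:4  h3:0  h4:0  h5:0 ⇒ 9.
Leveled (Job 1@1, Job 2@1, Job 3@3): h1:4  h2:4  h3:5  h4:0  h5:0 ⇒ 5.
Reduction 9 − 5 = 4.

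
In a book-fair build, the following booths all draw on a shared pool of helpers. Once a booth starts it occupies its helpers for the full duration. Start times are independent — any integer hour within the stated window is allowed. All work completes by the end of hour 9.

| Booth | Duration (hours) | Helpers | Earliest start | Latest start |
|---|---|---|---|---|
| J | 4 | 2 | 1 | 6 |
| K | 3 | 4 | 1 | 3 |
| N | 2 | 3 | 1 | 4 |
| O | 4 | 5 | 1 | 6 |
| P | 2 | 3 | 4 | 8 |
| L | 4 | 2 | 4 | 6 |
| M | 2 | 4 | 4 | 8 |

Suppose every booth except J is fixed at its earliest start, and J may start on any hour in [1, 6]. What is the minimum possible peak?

14

J@1: h1:14  h2:14  h3:11  h4:16  h5:9  h6:2  h7:2  h8:0  h9:0 → peak 16
J@2: h1:12  h2:14  h3:11  h4:16  h5:11  h6:2  h7:2  h8:0  h9:0 → peak 16
J@3: h1:12  h2:12  h3:11  h4:16  h5:11  h6:4  h7:2  h8:0  h9:0 → peak 16
J@4: h1:12  h2:12  h3:9  h4:16  h5:11  h6:4  h7:4  h8:0  h9:0 → peak 16
J@5: h1:12  h2:12  h3:9  h4:14  h5:11  h6:4  h7:4  h8:2  h9:0 → peak 14
J@6: h1:12  h2:12  h3:9  h4:14  h5:9  h6:4  h7:4  h8:2  h9:2 → peak 14
Best is J@5, peak 14.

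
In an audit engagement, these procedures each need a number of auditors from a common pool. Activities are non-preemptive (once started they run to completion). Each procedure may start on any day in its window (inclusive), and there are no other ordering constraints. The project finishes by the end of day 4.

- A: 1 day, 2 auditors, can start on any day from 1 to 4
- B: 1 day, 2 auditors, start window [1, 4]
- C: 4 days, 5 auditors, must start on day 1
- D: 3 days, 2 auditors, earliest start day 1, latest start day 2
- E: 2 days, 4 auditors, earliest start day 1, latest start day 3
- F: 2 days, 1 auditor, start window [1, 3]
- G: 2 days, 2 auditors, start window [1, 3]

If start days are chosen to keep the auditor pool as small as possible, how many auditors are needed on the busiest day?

Early-start (A@1, B@1, C@1, D@1, E@1, F@1, G@1) gives peak 18: d1:18  d2:14  d3:7  d4:5.
Shift D→2, E→3.
Schedule A@1, B@1, C@1, D@2, E@3, F@1, G@1: d1:12  d2:10  d3:11  d4:11 — peak 12.

12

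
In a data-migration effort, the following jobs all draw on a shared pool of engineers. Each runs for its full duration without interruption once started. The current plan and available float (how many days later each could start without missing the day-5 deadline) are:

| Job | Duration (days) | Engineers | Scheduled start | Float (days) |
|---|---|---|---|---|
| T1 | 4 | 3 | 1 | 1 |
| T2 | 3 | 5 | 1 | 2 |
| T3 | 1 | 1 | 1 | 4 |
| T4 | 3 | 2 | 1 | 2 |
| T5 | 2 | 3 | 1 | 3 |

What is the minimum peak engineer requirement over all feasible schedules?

10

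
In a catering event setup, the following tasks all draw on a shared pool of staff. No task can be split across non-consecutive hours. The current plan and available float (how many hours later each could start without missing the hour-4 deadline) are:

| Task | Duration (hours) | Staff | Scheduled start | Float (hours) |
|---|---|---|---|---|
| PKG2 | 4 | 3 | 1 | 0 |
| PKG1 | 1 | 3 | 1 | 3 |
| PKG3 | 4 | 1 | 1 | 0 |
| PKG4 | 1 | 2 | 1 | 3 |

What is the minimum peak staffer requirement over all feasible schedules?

7

Early-start (PKG2@1, PKG1@1, PKG3@1, PKG4@1) gives peak 9: h1:9  h2:4  h3:4  h4:4.
Shift PKG4→2.
Schedule PKG2@1, PKG1@1, PKG3@1, PKG4@2: h1:7  h2:6  h3:4  h4:4 — peak 7.
No arrangement of the 16 feasible schedules does better.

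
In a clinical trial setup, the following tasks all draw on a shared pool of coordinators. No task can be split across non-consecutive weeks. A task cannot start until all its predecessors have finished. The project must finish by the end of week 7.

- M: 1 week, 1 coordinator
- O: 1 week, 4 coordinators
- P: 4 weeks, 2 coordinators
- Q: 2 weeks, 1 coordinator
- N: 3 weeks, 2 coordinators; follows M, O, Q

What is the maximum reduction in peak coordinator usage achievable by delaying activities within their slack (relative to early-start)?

Early-start peak: w1:8  w2:3  w3:4  w4:4  w5:2  w6:0  w7:0 ⇒ 8.
Leveled (M@1, O@2, P@3, Q@3, N@5): w1:1  w2:4  w3:3  w4:3  w5:4  w6:4  w7:2 ⇒ 4.
Reduction 8 − 4 = 4.

4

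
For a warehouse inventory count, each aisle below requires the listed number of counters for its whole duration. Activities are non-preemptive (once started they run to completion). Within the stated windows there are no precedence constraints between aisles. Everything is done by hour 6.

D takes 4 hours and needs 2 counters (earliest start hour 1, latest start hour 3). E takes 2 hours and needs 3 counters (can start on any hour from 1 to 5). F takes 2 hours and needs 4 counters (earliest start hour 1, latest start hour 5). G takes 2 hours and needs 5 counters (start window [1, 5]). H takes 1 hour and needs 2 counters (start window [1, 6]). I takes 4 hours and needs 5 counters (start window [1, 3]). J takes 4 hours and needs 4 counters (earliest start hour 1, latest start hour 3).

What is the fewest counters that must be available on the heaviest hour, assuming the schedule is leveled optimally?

13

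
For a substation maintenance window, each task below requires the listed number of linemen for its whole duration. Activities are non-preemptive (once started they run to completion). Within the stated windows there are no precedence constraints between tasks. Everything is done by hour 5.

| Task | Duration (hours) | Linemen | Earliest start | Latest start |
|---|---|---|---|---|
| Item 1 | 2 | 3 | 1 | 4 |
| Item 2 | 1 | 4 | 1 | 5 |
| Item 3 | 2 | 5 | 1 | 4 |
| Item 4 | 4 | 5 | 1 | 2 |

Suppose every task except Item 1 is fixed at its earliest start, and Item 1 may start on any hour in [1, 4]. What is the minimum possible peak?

Item 1@1: h1:17  h2:13  h3:5  h4:5  h5:0 → peak 17
Item 1@2: h1:14  h2:13  h3:8  h4:5  h5:0 → peak 14
Item 1@3: h1:14  h2:10  h3:8  h4:8  h5:0 → peak 14
Item 1@4: h1:14  h2:10  h3:5  h4:8  h5:3 → peak 14
Best is Item 1@2, peak 14.

14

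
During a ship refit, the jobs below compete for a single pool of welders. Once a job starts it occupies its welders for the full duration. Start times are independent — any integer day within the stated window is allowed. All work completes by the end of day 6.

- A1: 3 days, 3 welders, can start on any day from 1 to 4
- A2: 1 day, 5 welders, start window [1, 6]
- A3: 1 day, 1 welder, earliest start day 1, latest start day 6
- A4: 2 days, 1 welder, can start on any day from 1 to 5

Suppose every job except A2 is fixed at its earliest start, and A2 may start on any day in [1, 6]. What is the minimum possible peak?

A2@1: d1:10  d2:4  d3:3  d4:0  d5:0  d6:0 → peak 10
A2@2: d1:5  d2:9  d3:3  d4:0  d5:0  d6:0 → peak 9
A2@3: d1:5  d2:4  d3:8  d4:0  d5:0  d6:0 → peak 8
A2@4: d1:5  d2:4  d3:3  d4:5  d5:0  d6:0 → peak 5
A2@5: d1:5  d2:4  d3:3  d4:0  d5:5  d6:0 → peak 5
A2@6: d1:5  d2:4  d3:3  d4:0  d5:0  d6:5 → peak 5
Best is A2@4, peak 5.

5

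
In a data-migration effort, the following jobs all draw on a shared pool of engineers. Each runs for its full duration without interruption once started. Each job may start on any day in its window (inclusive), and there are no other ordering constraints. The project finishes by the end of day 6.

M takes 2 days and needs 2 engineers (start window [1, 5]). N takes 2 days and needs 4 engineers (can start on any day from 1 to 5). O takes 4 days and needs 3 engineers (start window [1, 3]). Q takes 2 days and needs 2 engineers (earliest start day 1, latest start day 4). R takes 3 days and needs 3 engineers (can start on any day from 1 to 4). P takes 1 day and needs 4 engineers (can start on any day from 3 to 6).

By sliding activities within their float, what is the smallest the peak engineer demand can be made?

7

Early-start (M@1, N@1, O@1, Q@1, R@1, P@3) gives peak 14: d1:14  d2:14  d3:10  d4:3  d5:0  d6:0.
Shift N→4, O→3, P→6.
Schedule M@1, N@4, O@3, Q@1, R@1, P@6: d1:7  d2:7  d3:6  d4:7  d5:7  d6:7 — peak 7.
Total engineer-days = 41 over 6 days ⇒ peak ≥ ⌈41/6⌉ = 7, so 7 is optimal.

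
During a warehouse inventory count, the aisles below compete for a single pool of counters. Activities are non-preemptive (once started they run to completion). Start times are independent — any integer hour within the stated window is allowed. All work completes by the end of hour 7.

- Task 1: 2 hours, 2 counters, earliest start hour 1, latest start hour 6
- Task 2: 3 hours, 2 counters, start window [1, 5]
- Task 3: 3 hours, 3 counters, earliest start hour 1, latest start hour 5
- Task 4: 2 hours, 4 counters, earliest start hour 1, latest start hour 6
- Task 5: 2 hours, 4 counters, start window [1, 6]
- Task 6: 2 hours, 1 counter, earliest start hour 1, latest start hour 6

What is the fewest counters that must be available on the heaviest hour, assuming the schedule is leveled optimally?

6

Early-start (Task 1@1, Task 2@1, Task 3@1, Task 4@1, Task 5@1, Task 6@1) gives peak 16: h1:16  h2:16  h3:5  h4:0  h5:0  h6:0  h7:0.
Shift Task 2→3, Task 4→4, Task 5→6.
Schedule Task 1@1, Task 2@3, Task 3@1, Task 4@4, Task 5@6, Task 6@1: h1:6  h2:6  h3:5  h4:6  h5:6  h6:4  h7:4 — peak 6.
Total counter-hours = 37 over 7 hours ⇒ peak ≥ ⌈37/7⌉ = 6, so 6 is optimal.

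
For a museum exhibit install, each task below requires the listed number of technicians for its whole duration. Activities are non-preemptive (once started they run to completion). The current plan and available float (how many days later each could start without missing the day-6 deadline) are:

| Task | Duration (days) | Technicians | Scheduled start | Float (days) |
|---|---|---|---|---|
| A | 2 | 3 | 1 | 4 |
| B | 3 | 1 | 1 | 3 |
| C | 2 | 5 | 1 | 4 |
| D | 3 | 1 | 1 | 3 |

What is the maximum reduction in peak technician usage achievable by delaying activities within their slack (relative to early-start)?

Early-start peak: d1:10  d2:10  d3:2  d4:0  d5:0  d6:0 ⇒ 10.
Leveled (A@1, B@1, C@4, D@1): d1:5  d2:5  d3:2  d4:5  d5:5  d6:0 ⇒ 5.
Reduction 10 − 5 = 5.

5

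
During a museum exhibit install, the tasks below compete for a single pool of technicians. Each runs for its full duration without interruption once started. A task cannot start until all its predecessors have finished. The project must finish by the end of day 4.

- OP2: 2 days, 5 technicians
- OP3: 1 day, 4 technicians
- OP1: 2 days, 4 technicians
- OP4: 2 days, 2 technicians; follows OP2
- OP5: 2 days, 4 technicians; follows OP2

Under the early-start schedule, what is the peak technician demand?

13

Early-start schedule: OP2@1, OP3@1, OP1@1, OP4@3, OP5@3.
Load per day: day 1: 13, day 2: 9, day 3: 6, day 4: 6.
Peak is 13.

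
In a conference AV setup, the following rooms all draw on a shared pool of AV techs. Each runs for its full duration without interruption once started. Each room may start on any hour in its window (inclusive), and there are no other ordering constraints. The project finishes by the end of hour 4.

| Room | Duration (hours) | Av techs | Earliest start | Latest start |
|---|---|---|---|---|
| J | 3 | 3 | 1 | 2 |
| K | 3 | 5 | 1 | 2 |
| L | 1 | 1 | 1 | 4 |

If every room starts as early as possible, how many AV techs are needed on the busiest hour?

Early-start schedule: J@1, K@1, L@1.
Load per hour: hour 1: 9, hour 2: 8, hour 3: 8, hour 4: 0.
Peak is 9.

9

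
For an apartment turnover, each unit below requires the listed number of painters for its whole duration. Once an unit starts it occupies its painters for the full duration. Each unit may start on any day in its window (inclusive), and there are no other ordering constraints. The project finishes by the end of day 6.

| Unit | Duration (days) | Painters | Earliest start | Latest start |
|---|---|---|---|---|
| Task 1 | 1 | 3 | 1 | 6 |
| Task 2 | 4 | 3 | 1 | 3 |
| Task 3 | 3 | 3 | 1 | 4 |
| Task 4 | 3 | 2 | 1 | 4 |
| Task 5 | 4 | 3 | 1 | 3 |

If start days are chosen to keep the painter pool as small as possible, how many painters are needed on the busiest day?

Early-start (Task 1@1, Task 2@1, Task 3@1, Task 4@1, Task 5@1) gives peak 14: d1:14  d2:11  d3:11  d4:6  d5:0  d6:0.
Shift Task 4→4, Task 5→2.
Schedule Task 1@1, Task 2@1, Task 3@1, Task 4@4, Task 5@2: d1:9  d2:9  d3:9  d4:8  d5:5  d6:2 — peak 9.

9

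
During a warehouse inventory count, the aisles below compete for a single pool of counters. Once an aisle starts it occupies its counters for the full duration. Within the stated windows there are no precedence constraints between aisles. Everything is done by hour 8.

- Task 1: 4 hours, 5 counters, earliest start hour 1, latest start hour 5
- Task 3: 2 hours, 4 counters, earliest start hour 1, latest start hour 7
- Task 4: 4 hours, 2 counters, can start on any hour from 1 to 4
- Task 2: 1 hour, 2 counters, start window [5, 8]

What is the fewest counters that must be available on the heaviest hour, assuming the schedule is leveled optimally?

7

Early-start (Task 1@1, Task 3@1, Task 4@1, Task 2@5) gives peak 11: h1:11  h2:11  h3:7  h4:7  h5:2  h6:0  h7:0  h8:0.
Shift Task 3→5.
Schedule Task 1@1, Task 3@5, Task 4@1, Task 2@5: h1:7  h2:7  h3:7  h4:7  h5:6  h6:4  h7:0  h8:0 — peak 7.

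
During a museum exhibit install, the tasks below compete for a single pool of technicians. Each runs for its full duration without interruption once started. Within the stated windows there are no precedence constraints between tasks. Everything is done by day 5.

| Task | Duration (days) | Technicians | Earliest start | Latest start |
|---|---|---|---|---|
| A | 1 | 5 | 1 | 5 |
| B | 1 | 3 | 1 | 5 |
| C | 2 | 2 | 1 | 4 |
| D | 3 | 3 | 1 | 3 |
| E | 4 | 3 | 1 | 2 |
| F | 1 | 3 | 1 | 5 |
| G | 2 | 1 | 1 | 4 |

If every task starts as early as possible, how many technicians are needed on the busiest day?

20

Early-start schedule: A@1, B@1, C@1, D@1, E@1, F@1, G@1.
Load per day: day 1: 20, day 2: 9, day 3: 6, day 4: 3, day 5: 0.
Peak is 20.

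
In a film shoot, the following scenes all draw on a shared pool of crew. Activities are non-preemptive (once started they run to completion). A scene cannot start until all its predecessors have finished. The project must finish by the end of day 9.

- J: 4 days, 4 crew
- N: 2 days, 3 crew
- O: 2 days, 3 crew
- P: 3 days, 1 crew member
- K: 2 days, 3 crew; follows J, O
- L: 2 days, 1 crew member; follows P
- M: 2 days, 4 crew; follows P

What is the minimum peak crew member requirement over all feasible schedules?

7

Early-start (J@1, N@1, O@1, P@1, K@5, L@4, M@4) gives peak 11: d1:11  d2:11  d3:5  d4:9  d5:8  d6:3  d7:0  d8:0  d9:0.
Shift O→3, P→5, L→8, M→8.
Schedule J@1, N@1, O@3, P@5, K@5, L@8, M@8: d1:7  d2:7  d3:7  d4:7  d5:4  d6:4  d7:1  d8:5  d9:5 — peak 7.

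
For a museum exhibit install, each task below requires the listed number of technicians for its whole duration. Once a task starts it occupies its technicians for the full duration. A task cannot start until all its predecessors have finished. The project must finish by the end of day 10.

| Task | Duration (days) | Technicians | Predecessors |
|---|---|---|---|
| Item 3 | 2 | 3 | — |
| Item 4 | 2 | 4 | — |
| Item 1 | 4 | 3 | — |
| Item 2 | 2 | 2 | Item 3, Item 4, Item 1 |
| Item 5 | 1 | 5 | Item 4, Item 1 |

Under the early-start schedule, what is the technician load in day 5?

7

At early start, day 5 has: Item 2, Item 5.
Demand: 2 + 5 = 7.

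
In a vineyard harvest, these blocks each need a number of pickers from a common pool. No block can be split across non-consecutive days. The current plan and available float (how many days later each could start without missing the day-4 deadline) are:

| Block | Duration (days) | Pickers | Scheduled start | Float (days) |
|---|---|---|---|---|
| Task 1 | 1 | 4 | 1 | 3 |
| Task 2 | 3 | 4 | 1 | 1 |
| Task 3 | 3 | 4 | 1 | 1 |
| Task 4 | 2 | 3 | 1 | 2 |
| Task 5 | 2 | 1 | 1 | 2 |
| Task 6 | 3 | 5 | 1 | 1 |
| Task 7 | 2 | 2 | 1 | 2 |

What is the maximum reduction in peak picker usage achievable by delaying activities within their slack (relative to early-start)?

Early-start peak: d1:23  d2:19  d3:13  d4:0 ⇒ 23.
Leveled (Task 1@1, Task 2@1, Task 3@1, Task 4@1, Task 5@3, Task 6@2, Task 7@3): d1:15  d2:16  d3:16  d4:8 ⇒ 16.
Reduction 23 − 16 = 7.

7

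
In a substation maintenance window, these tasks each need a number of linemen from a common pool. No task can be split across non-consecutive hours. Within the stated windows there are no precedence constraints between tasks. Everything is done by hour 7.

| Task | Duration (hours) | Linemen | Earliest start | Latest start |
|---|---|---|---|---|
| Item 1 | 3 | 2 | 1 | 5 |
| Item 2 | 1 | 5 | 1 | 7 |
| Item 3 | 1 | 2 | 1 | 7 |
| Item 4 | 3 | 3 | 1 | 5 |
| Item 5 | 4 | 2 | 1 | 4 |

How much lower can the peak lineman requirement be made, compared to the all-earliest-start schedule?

9

Early-start peak: h1:14  h2:7  h3:7  h4:2  h5:0  h6:0  h7:0 ⇒ 14.
Leveled (Item 1@1, Item 2@7, Item 3@1, Item 4@4, Item 5@2): h1:4  h2:4  h3:4  h4:5  h5:5  h6:3  h7:5 ⇒ 5.
Reduction 14 − 5 = 9.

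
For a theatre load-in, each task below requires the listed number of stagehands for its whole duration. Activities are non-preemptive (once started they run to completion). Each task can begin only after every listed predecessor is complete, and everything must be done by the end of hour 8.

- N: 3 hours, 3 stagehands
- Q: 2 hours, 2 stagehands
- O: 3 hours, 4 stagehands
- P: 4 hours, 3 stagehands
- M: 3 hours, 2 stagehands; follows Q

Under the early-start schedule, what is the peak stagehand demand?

12

Early-start schedule: N@1, Q@1, O@1, P@1, M@3.
Load per hour: hour 1: 12, hour 2: 12, hour 3: 12, hour 4: 5, hour 5: 2, hour 6: 0, hour 7: 0, hour 8: 0.
Peak is 12.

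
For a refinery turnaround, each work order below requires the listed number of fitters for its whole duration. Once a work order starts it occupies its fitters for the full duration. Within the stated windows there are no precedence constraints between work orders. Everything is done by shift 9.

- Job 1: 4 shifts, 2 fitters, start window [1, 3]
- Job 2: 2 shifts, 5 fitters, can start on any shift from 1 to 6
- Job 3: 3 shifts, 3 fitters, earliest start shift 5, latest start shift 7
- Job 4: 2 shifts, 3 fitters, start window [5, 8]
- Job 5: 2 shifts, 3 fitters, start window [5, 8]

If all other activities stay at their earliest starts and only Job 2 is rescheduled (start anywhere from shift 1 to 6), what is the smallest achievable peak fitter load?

Job 2@1: s1:7  s2:7  s3:2  s4:2  s5:9  s6:9  s7:3  s8:0  s9:0 → peak 9
Job 2@2: s1:2  s2:7  s3:7  s4:2  s5:9  s6:9  s7:3  s8:0  s9:0 → peak 9
Job 2@3: s1:2  s2:2  s3:7  s4:7  s5:9  s6:9  s7:3  s8:0  s9:0 → peak 9
Job 2@4: s1:2  s2:2  s3:2  s4:7  s5:14  s6:9  s7:3  s8:0  s9:0 → peak 14
Job 2@5: s1:2  s2:2  s3:2  s4:2  s5:14  s6:14  s7:3  s8:0  s9:0 → peak 14
Job 2@6: s1:2  s2:2  s3:2  s4:2  s5:9  s6:14  s7:8  s8:0  s9:0 → peak 14
Best is Job 2@1, peak 9.

9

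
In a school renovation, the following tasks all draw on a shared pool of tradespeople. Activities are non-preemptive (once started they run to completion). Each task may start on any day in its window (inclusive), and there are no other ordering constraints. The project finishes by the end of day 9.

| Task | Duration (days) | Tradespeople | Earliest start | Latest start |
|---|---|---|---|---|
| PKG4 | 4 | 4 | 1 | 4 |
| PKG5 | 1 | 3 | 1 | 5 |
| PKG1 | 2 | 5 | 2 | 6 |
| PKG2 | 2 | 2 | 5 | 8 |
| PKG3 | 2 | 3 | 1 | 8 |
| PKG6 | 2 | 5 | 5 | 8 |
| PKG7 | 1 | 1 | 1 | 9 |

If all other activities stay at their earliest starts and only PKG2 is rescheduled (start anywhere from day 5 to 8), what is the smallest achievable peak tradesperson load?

PKG2@5: d1:11  d2:12  d3:9  d4:4  d5:7  d6:7  d7:0  d8:0  d9:0 → peak 12
PKG2@6: d1:11  d2:12  d3:9  d4:4  d5:5  d6:7  d7:2  d8:0  d9:0 → peak 12
PKG2@7: d1:11  d2:12  d3:9  d4:4  d5:5  d6:5  d7:2  d8:2  d9:0 → peak 12
PKG2@8: d1:11  d2:12  d3:9  d4:4  d5:5  d6:5  d7:0  d8:2  d9:2 → peak 12
Best is PKG2@5, peak 12.

12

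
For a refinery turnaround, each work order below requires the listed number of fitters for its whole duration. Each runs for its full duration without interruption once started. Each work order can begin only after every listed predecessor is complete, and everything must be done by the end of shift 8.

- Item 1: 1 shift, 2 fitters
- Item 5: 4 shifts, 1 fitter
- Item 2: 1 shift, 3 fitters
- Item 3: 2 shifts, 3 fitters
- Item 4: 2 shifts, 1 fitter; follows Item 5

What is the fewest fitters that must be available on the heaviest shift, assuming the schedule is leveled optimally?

4

Early-start (Item 1@1, Item 5@1, Item 2@1, Item 3@1, Item 4@5) gives peak 9: s1:9  s2:4  s3:1  s4:1  s5:1  s6:1  s7:0  s8:0.
Shift Item 2→2, Item 3→3.
Schedule Item 1@1, Item 5@1, Item 2@2, Item 3@3, Item 4@5: s1:3  s2:4  s3:4  s4:4  s5:1  s6:1  s7:0  s8:0 — peak 4.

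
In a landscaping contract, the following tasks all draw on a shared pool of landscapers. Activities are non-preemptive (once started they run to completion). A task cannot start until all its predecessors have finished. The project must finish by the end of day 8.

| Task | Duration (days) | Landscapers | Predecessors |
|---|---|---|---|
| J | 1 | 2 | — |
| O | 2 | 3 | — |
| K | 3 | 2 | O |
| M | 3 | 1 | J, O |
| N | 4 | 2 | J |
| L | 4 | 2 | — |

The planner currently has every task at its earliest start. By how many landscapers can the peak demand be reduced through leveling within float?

Early-start peak: d1:7  d2:7  d3:7  d4:7  d5:5  d6:0  d7:0  d8:0 ⇒ 7.
Leveled (J@1, O@1, K@6, M@3, N@2, L@3): d1:5  d2:5  d3:5  d4:5  d5:5  d6:4  d7:2  d8:2 ⇒ 5.
Reduction 7 − 5 = 2.

2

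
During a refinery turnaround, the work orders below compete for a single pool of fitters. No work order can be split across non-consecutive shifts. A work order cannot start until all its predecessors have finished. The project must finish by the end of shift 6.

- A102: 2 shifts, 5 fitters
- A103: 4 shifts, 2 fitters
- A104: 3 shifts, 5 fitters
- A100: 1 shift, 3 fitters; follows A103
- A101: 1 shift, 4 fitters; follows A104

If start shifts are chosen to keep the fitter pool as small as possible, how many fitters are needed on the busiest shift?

Early-start (A102@1, A103@1, A104@1, A100@5, A101@4) gives peak 12: s1:12  s2:12  s3:7  s4:6  s5:3  s6:0.
Shift A104→3, A100→6, A101→6.
Schedule A102@1, A103@1, A104@3, A100@6, A101@6: s1:7  s2:7  s3:7  s4:7  s5:5  s6:7 — peak 7.
Total fitter-shifts = 40 over 6 shifts ⇒ peak ≥ ⌈40/6⌉ = 7, so 7 is optimal.

7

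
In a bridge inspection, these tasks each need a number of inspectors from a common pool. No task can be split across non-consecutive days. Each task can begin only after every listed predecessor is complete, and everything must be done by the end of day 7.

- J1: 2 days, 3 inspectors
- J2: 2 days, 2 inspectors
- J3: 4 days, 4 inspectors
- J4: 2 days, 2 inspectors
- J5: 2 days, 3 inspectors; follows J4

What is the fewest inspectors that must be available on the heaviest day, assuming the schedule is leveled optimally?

Early-start (J1@1, J2@1, J3@1, J4@1, J5@3) gives peak 11: d1:11  d2:11  d3:7  d4:7  d5:0  d6:0  d7:0.
Shift J1→5, J4→3, J5→5.
Schedule J1@5, J2@1, J3@1, J4@3, J5@5: d1:6  d2:6  d3:6  d4:6  d5:6  d6:6  d7:0 — peak 6.
Total inspector-days = 36 over 7 days ⇒ peak ≥ ⌈36/7⌉ = 6, so 6 is optimal.

6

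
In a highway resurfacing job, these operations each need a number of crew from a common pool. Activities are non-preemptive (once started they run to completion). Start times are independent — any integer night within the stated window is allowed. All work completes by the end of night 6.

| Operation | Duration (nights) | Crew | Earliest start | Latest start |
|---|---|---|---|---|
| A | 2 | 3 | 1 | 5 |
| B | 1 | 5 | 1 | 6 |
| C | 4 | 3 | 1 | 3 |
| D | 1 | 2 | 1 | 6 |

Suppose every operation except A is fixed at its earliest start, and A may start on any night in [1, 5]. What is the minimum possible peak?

10

A@1: n1:13  n2:6  n3:3  n4:3  n5:0  n6:0 → peak 13
A@2: n1:10  n2:6  n3:6  n4:3  n5:0  n6:0 → peak 10
A@3: n1:10  n2:3  n3:6  n4:6  n5:0  n6:0 → peak 10
A@4: n1:10  n2:3  n3:3  n4:6  n5:3  n6:0 → peak 10
A@5: n1:10  n2:3  n3:3  n4:3  n5:3  n6:3 → peak 10
Best is A@2, peak 10.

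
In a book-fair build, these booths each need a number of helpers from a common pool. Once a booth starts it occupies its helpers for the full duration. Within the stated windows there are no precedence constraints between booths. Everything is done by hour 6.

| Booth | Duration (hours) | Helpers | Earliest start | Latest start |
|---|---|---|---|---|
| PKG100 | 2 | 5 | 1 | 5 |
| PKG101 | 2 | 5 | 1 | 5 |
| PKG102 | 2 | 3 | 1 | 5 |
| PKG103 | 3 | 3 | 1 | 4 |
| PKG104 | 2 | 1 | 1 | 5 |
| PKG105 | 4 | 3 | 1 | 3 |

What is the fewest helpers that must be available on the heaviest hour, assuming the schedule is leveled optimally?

9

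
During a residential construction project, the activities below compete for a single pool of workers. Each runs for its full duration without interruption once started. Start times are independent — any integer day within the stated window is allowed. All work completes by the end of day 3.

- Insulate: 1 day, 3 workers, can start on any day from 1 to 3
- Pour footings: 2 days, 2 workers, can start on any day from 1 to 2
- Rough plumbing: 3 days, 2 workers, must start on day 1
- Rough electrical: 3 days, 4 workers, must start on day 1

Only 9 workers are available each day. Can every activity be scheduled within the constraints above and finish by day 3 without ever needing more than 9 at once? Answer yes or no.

Schedule Insulate@1, Pour footings@2, Rough plumbing@1, Rough electrical@1: d1:9  d2:8  d3:8 — peak 9 ≤ 9.

yes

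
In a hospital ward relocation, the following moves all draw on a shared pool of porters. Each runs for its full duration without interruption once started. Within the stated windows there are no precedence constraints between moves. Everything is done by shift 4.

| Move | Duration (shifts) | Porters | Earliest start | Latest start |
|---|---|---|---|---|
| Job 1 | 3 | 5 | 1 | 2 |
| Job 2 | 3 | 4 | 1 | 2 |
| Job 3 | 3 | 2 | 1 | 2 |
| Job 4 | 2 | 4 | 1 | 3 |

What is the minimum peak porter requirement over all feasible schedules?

15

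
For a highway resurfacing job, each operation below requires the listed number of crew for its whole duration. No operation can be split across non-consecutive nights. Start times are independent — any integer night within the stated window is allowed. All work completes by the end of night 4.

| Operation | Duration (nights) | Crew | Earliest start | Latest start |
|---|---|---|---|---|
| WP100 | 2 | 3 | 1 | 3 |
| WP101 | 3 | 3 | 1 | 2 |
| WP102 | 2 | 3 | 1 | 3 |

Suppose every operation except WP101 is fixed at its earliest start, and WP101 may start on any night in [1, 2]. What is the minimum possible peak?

WP101@1: n1:9  n2:9  n3:3  n4:0 → peak 9
WP101@2: n1:6  n2:9  n3:3  n4:3 → peak 9
Best is WP101@1, peak 9.

9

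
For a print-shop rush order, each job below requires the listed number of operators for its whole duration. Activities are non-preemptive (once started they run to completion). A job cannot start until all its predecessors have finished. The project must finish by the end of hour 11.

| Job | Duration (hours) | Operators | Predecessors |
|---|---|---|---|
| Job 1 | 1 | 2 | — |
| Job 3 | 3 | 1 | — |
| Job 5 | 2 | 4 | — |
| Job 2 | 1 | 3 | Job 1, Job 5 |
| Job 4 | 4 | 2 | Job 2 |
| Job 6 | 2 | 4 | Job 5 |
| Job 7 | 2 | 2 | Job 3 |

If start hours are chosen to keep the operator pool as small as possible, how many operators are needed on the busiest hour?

Early-start (Job 1@1, Job 3@1, Job 5@1, Job 2@3, Job 4@4, Job 6@3, Job 7@4) gives peak 8: h1:7  h2:5  h3:8  h4:8  h5:4  h6:2  h7:2  h8:0  h9:0  h10:0  h11:0.
Shift Job 3→4, Job 5→2, Job 2→4, Job 4→5, Job 6→9, Job 7→7.
Schedule Job 1@1, Job 3@4, Job 5@2, Job 2@4, Job 4@5, Job 6@9, Job 7@7: h1:2  h2:4  h3:4  h4:4  h5:3  h6:3  h7:4  h8:4  h9:4  h10:4  h11:0 — peak 4.
Total operator-hours = 36 over 11 hours ⇒ peak ≥ ⌈36/11⌉ = 4, so 4 is optimal.

4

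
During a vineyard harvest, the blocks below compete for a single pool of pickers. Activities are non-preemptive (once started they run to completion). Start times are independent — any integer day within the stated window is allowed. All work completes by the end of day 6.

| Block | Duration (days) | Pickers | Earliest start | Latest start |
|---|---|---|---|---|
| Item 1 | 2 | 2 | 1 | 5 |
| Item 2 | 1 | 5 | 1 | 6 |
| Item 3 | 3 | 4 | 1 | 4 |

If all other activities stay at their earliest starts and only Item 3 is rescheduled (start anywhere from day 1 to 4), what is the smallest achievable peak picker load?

Item 3@1: d1:11  d2:6  d3:4  d4:0  d5:0  d6:0 → peak 11
Item 3@2: d1:7  d2:6  d3:4  d4:4  d5:0  d6:0 → peak 7
Item 3@3: d1:7  d2:2  d3:4  d4:4  d5:4  d6:0 → peak 7
Item 3@4: d1:7  d2:2  d3:0  d4:4  d5:4  d6:4 → peak 7
Best is Item 3@2, peak 7.

7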